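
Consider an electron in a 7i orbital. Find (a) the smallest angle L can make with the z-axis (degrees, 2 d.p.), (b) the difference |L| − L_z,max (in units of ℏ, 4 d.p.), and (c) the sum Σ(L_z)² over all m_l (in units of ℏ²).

θ_min ≈ 22.21°; |L|−L_z,max ≈ 0.4807ℏ; Σ(L_z)² = 182 ℏ²

The 7i subshell has l = 6.
cos θ_min = 6/√42, so θ_min ≈ 22.21°.
|L| − L_z,max = (√42 − 6)ℏ ≈ 0.4807ℏ.
Σ m_l² = 182, so Σ(L_z)² = 182 ℏ².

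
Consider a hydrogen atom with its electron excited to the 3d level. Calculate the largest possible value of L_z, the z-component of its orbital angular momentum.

L_z,max = 2ℏ

The 3d level has l = 2.
L_z = m_l ℏ with m_l ∈ {−2, …, 2}; the maximum is m_l = 2.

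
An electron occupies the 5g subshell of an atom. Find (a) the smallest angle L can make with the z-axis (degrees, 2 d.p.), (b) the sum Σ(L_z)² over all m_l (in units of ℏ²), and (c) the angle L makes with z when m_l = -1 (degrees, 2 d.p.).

θ_min ≈ 26.57°; Σ(L_z)² = 60 ℏ²; θ(m_l=-1) ≈ 102.92°

The 5g subshell has l = 4.
cos θ_min = 4/√20, so θ_min ≈ 26.57°.
Σ m_l² = 60, so Σ(L_z)² = 60 ℏ².
For m_l = -1: cos θ = -1/√20, θ ≈ 102.92°.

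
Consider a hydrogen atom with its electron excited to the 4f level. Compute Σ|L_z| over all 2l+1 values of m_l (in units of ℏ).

The 4f level has l = 3.
The allowed m_l values are -3, -2, -1, 0, 1, 2, 3.
Σ|m_l| = l(l+1) = 12.

Σ|L_z| = 12 ℏ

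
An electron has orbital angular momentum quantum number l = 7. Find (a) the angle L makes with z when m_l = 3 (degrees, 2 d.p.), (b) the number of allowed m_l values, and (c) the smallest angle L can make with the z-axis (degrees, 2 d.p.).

For m_l = 3: cos θ = 3/√56, θ ≈ 66.37°.
There are 2l+1 = 15 values of m_l.
cos θ_min = 7/√56, so θ_min ≈ 20.70°.

θ(m_l=3) ≈ 66.37°; 15 values; θ_min ≈ 20.70°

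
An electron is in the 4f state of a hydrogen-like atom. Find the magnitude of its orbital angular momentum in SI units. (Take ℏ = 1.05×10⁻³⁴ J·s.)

|L| = 3.64×10⁻³⁴ J·s

For 4f, l = 3.
|L| = ℏ√(l(l+1)) = ℏ√(3·4) = 2√3 ℏ
Numerically, |L| = 3.464 × (1.05×10⁻³⁴ J·s) = 3.64×10⁻³⁴ J·s.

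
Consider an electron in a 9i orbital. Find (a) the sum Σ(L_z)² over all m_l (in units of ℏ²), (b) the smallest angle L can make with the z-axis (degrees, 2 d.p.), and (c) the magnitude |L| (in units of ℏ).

9i means n = 9, l = 6.
Σ m_l² = 182, so Σ(L_z)² = 182 ℏ².
cos θ_min = 6/√42, so θ_min ≈ 22.21°.
|L| = ℏ√(6·7) = √42 ℏ ≈ 6.481ℏ.

Σ(L_z)² = 182 ℏ²; θ_min ≈ 22.21°; |L| = √42 ℏ ≈ 6.481ℏ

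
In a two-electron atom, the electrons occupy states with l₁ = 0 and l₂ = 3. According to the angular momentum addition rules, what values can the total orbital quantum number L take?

By the triangle rule, |l₁ − l₂| ≤ L ≤ l₁ + l₂.
L ∈ {3}.

L = 3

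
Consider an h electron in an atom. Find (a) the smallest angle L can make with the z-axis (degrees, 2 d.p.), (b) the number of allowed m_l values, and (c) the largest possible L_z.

θ_min ≈ 24.09°; 11 values; L_z,max = 5ℏ

An h state has l = 5.
cos θ_min = 5/√30, so θ_min ≈ 24.09°.
There are 2l+1 = 11 values of m_l.
L_z,max = lℏ = 5ℏ.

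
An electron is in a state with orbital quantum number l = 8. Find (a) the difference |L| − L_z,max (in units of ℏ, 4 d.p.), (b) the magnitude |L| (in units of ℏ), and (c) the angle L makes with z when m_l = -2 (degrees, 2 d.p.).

|L| − L_z,max = (6√2 − 8)ℏ ≈ 0.4853ℏ.
|L| = ℏ√(8·9) = 6√2 ℏ ≈ 8.485ℏ.
For m_l = -2: cos θ = -2/√72, θ ≈ 103.63°.

|L|−L_z,max ≈ 0.4853ℏ; |L| = 6√2 ℏ ≈ 8.485ℏ; θ(m_l=-2) ≈ 103.63°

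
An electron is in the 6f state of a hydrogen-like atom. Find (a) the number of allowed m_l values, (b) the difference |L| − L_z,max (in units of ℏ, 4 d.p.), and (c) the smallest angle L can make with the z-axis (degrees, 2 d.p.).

7 values; |L|−L_z,max ≈ 0.4641ℏ; θ_min ≈ 30.00°

For 6f, l = 3.
There are 2l+1 = 7 values of m_l.
|L| − L_z,max = (2√3 − 3)ℏ ≈ 0.4641ℏ.
cos θ_min = 3/√12, so θ_min ≈ 30.00°.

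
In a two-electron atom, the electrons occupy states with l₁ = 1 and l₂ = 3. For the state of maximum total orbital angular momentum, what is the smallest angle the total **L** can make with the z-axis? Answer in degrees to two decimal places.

θ_min ≈ 26.57°

The total orbital quantum number L ranges from |l₁ − l₂| to l₁ + l₂ in integer steps.
L ∈ {2, 3, 4}.
The maximum is L = 4, with |L_tot| = ℏ√(4·5) = 2√5 ℏ.
The minimum angle with z is arccos(4/√20) ≈ 26.57°.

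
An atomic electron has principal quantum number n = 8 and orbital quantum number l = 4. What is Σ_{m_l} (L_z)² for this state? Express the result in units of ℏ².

m_l ∈ {-4, -3, -2, -1, 0, 1, 2, 3, 4}.
Σ m_l² = l(l+1)(2l+1)/3 = 4·5·9/3 = 60.

Σ(L_z)² = 60 ℏ²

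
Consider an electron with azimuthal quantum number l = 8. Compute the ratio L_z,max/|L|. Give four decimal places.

|L| = 6√2 ℏ ≈ 8.4853ℏ, while L_z,max = lℏ = 8ℏ.
L_z,max/|L| = 8/√72 = 0.9428.

L_z,max/|L| = 0.9428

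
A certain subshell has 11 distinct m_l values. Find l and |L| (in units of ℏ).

l = 5, |L| = √30 ℏ ≈ 5.477ℏ

2l + 1 = 11 ⇒ l = 5.
Then |L| = √(l(l+1)) ℏ = √30 ℏ.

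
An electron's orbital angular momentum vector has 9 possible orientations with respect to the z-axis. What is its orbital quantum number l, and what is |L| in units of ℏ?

l = 4, |L| = 2√5 ℏ ≈ 4.472ℏ

Since there are 2l+1 = 9 values of m_l, l = 4.
|L| = ℏ√(l(l+1)) = ℏ√(4·5) = 2√5 ℏ.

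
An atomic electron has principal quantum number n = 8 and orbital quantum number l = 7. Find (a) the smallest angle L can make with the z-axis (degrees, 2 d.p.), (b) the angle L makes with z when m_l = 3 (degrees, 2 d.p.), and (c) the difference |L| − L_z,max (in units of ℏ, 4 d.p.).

cos θ_min = 7/√56, so θ_min ≈ 20.70°.
For m_l = 3: cos θ = 3/√56, θ ≈ 66.37°.
|L| − L_z,max = (2√14 − 7)ℏ ≈ 0.4833ℏ.

θ_min ≈ 20.70°; θ(m_l=3) ≈ 66.37°; |L|−L_z,max ≈ 0.4833ℏ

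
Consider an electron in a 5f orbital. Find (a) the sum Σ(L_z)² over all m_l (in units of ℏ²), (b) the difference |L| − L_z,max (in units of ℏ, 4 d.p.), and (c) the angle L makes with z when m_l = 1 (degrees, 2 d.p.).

5f means n = 5, l = 3.
Σ m_l² = 28, so Σ(L_z)² = 28 ℏ².
|L| − L_z,max = (2√3 − 3)ℏ ≈ 0.4641ℏ.
For m_l = 1: cos θ = 1/√12, θ ≈ 73.22°.

Σ(L_z)² = 28 ℏ²; |L|−L_z,max ≈ 0.4641ℏ; θ(m_l=1) ≈ 73.22°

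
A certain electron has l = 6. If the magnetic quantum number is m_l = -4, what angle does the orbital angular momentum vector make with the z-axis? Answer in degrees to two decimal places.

θ ≈ 128.11°

|L| = √(l(l+1)) ℏ = √42 ℏ.
L_z = m_l ℏ = −4ℏ.
cos θ = L_z/|L| = -4/√42, so θ ≈ 128.11°.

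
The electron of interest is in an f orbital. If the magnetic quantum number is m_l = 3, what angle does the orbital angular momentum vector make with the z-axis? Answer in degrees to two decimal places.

The letter f corresponds to l = 3.
|L| = ℏ√(l(l+1)) = 2√3 ℏ.
L_z = m_l ℏ = 3ℏ.
cos θ = L_z/|L| = 3/√12, so θ ≈ 30.00°.

θ ≈ 30.00°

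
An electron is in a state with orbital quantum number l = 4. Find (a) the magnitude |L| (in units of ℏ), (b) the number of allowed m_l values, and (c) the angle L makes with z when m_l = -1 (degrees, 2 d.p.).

|L| = 2√5 ℏ ≈ 4.472ℏ; 9 values; θ(m_l=-1) ≈ 102.92°

|L| = ℏ√(4·5) = 2√5 ℏ ≈ 4.472ℏ.
There are 2l+1 = 9 values of m_l.
For m_l = -1: cos θ = -1/√20, θ ≈ 102.92°.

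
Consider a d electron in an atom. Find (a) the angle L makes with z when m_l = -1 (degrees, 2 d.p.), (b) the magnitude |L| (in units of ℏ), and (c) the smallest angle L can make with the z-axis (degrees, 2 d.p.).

θ(m_l=-1) ≈ 114.09°; |L| = √6 ℏ ≈ 2.449ℏ; θ_min ≈ 35.26°

For a d orbital, l = 2.
For m_l = -1: cos θ = -1/√6, θ ≈ 114.09°.
|L| = ℏ√(2·3) = √6 ℏ ≈ 2.449ℏ.
cos θ_min = 2/√6, so θ_min ≈ 35.26°.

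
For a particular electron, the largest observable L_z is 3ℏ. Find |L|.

|L| = 2√3 ℏ ≈ 3.464ℏ

The maximum L_z equals lℏ, giving l = 3.
|L| = √(l(l+1)) ℏ = 2√3 ℏ.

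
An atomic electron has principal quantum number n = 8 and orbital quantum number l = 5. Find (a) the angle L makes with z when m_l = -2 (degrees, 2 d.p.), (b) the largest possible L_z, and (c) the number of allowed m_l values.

For m_l = -2: cos θ = -2/√30, θ ≈ 111.42°.
L_z,max = lℏ = 5ℏ.
There are 2l+1 = 11 values of m_l.

θ(m_l=-2) ≈ 111.42°; L_z,max = 5ℏ; 11 values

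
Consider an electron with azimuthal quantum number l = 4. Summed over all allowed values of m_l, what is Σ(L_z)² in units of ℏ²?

Σ(L_z)² = 60 ℏ²

m_l ∈ {-4, -3, -2, -1, 0, 1, 2, 3, 4}.
Σ m_l² = l(l+1)(2l+1)/3 = 4·5·9/3 = 60.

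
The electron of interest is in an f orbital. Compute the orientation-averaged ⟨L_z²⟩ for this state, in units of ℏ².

For an f orbital, l = 3.
m_l ∈ {-3, -2, -1, 0, 1, 2, 3}.
Average of L_z² over 7 states: 28/7 ℏ² = 4 ℏ².

⟨L_z²⟩ = 4 ℏ²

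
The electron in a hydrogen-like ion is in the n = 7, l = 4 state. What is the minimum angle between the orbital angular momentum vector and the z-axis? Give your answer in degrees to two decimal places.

θ_min ≈ 26.57°

|L| = ℏ√(l(l+1)) = 2√5 ℏ.
The smallest angle corresponds to the largest L_z, i.e. m_l = l = 4, giving L_z = 4ℏ.
cos θ_min = 4/√20, so θ_min ≈ 26.57°.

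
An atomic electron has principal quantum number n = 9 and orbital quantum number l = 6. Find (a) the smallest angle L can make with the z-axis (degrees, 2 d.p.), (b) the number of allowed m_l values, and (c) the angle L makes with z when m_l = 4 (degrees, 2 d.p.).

θ_min ≈ 22.21°; 13 values; θ(m_l=4) ≈ 51.89°

cos θ_min = 6/√42, so θ_min ≈ 22.21°.
There are 2l+1 = 13 values of m_l.
For m_l = 4: cos θ = 4/√42, θ ≈ 51.89°.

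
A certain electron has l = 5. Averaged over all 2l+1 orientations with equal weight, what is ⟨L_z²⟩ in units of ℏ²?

m_l ∈ {-5, -4, -3, -2, -1, 0, 1, 2, 3, 4, 5}.
⟨L_z²⟩ = ℏ²·(Σ m_l²)/(2l+1) = ℏ²·110/11 = 10ℏ².

⟨L_z²⟩ = 10 ℏ²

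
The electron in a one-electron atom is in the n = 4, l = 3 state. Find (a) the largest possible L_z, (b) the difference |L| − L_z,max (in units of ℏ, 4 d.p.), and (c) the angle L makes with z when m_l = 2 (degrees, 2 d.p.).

L_z,max = 3ℏ; |L|−L_z,max ≈ 0.4641ℏ; θ(m_l=2) ≈ 54.74°

L_z,max = lℏ = 3ℏ.
|L| − L_z,max = (2√3 − 3)ℏ ≈ 0.4641ℏ.
For m_l = 2: cos θ = 2/√12, θ ≈ 54.74°.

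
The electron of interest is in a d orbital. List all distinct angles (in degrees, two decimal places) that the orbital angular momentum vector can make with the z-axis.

The letter d corresponds to l = 2.
|L|² = l(l+1)ℏ² = 6ℏ², so |L| = √6 ℏ.
cos θ = m_l/√6 for each m_l ∈ {-2, -1, 0, 1, 2}.

θ ∈ {35.26°, 65.91°, 90.00°, 114.09°, 144.74°}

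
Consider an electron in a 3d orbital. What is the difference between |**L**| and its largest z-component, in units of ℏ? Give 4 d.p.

The 3d subshell has l = 2.
|L| = √6 ℏ ≈ 2.4495ℏ, while L_z,max = lℏ = 2ℏ.
The difference is (√6 − 2)ℏ ≈ 0.4495ℏ.

|L| − L_z,max ≈ 0.4495ℏ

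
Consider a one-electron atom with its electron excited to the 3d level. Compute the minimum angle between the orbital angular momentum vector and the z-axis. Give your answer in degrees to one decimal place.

The 3d level has l = 2.
|L| = ℏ√(l(l+1)) = √6 ℏ.
The smallest angle corresponds to the largest L_z, i.e. m_l = l = 2, giving L_z = 2ℏ.
cos θ_min = 2/√6, so θ_min ≈ 35.3°.

θ_min ≈ 35.3°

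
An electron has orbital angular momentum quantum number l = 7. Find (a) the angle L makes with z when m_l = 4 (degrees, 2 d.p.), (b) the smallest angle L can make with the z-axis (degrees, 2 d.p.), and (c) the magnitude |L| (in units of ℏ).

θ(m_l=4) ≈ 57.69°; θ_min ≈ 20.70°; |L| = 2√14 ℏ ≈ 7.483ℏ

For m_l = 4: cos θ = 4/√56, θ ≈ 57.69°.
cos θ_min = 7/√56, so θ_min ≈ 20.70°.
|L| = ℏ√(7·8) = 2√14 ℏ ≈ 7.483ℏ.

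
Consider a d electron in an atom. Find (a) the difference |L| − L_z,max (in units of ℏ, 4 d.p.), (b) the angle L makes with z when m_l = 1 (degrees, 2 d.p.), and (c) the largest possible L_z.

D corresponds to l = 2.
|L| − L_z,max = (√6 − 2)ℏ ≈ 0.4495ℏ.
For m_l = 1: cos θ = 1/√6, θ ≈ 65.91°.
L_z,max = lℏ = 2ℏ.

|L|−L_z,max ≈ 0.4495ℏ; θ(m_l=1) ≈ 65.91°; L_z,max = 2ℏ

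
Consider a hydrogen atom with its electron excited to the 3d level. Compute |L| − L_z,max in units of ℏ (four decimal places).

The 3d level has l = 2.
|L| = √6 ℏ ≈ 2.4495ℏ, while L_z,max = lℏ = 2ℏ.
The difference is (√6 − 2)ℏ ≈ 0.4495ℏ.

|L| − L_z,max ≈ 0.4495ℏ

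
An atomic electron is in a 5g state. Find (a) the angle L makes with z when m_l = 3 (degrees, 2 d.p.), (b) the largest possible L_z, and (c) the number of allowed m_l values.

θ(m_l=3) ≈ 47.87°; L_z,max = 4ℏ; 9 values

5g means n = 5, l = 4.
For m_l = 3: cos θ = 3/√20, θ ≈ 47.87°.
L_z,max = lℏ = 4ℏ.
There are 2l+1 = 9 values of m_l.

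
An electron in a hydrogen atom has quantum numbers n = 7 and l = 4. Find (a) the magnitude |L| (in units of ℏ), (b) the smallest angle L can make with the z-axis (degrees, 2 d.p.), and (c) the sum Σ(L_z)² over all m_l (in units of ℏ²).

|L| = 2√5 ℏ ≈ 4.472ℏ; θ_min ≈ 26.57°; Σ(L_z)² = 60 ℏ²

|L| = ℏ√(4·5) = 2√5 ℏ ≈ 4.472ℏ.
cos θ_min = 4/√20, so θ_min ≈ 26.57°.
Σ m_l² = 60, so Σ(L_z)² = 60 ℏ².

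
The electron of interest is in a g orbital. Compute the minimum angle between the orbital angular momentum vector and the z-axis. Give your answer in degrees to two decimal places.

A g state has l = 4.
|L| = ℏ√(l(l+1)) = 2√5 ℏ.
The smallest angle corresponds to the largest L_z, i.e. m_l = l = 4, giving L_z = 4ℏ.
cos θ_min = 4/√20, so θ_min ≈ 26.57°.

θ_min ≈ 26.57°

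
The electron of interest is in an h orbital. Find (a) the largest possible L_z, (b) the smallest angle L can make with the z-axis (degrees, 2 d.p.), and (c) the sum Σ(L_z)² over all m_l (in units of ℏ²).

L_z,max = 5ℏ; θ_min ≈ 24.09°; Σ(L_z)² = 110 ℏ²

An h state has l = 5.
L_z,max = lℏ = 5ℏ.
cos θ_min = 5/√30, so θ_min ≈ 24.09°.
Σ m_l² = 110, so Σ(L_z)² = 110 ℏ².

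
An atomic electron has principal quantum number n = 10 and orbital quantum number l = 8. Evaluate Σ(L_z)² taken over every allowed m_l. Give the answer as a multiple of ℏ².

Σ(L_z)² = 408 ℏ²

m_l ∈ {-8, -7, -6, -5, -4, -3, -2, -1, 0, 1, 2, 3, 4, 5, 6, 7, 8}.
Σ m_l² = l(l+1)(2l+1)/3 = 8·9·17/3 = 408.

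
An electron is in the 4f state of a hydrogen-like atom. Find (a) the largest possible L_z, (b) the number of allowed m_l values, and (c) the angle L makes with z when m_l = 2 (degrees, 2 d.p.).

For 4f, l = 3.
L_z,max = lℏ = 3ℏ.
There are 2l+1 = 7 values of m_l.
For m_l = 2: cos θ = 2/√12, θ ≈ 54.74°.

L_z,max = 3ℏ; 7 values; θ(m_l=2) ≈ 54.74°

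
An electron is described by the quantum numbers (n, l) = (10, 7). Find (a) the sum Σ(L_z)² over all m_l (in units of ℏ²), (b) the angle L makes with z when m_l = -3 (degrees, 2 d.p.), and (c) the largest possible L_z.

Σ(L_z)² = 280 ℏ²; θ(m_l=-3) ≈ 113.63°; L_z,max = 7ℏ

Σ m_l² = 280, so Σ(L_z)² = 280 ℏ².
For m_l = -3: cos θ = -3/√56, θ ≈ 113.63°.
L_z,max = lℏ = 7ℏ.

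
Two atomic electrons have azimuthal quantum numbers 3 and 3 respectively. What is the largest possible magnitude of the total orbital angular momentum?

The total orbital quantum number L ranges from |l₁ − l₂| to l₁ + l₂ in integer steps.
Allowed values: L = 0, 1, 2, 3, 4, 5, 6.
The largest magnitude corresponds to L = 6: |L_tot| = ℏ√(6·7) = √42 ℏ.

|L_tot|_max = √42 ℏ ≈ 6.481ℏ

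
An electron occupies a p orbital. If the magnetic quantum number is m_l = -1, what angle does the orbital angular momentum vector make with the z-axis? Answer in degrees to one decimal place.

The letter p corresponds to l = 1.
|L|² = l(l+1)ℏ² = 2ℏ², so |L| = √2 ℏ.
L_z = m_l ℏ = −1ℏ.
cos θ = L_z/|L| = -1/√2, so θ ≈ 135.0°.

θ ≈ 135.0°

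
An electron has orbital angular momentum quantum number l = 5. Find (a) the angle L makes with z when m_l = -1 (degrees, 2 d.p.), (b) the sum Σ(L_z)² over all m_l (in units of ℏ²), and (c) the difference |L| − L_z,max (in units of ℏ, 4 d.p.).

θ(m_l=-1) ≈ 100.52°; Σ(L_z)² = 110 ℏ²; |L|−L_z,max ≈ 0.4772ℏ

For m_l = -1: cos θ = -1/√30, θ ≈ 100.52°.
Σ m_l² = 110, so Σ(L_z)² = 110 ℏ².
|L| − L_z,max = (√30 − 5)ℏ ≈ 0.4772ℏ.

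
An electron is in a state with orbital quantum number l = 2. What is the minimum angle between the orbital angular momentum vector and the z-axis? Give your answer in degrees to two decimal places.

θ_min ≈ 35.26°

|L|² = l(l+1)ℏ² = 6ℏ², so |L| = √6 ℏ.
The smallest angle corresponds to the largest L_z, i.e. m_l = l = 2, giving L_z = 2ℏ.
cos θ_min = 2/√6, so θ_min ≈ 35.26°.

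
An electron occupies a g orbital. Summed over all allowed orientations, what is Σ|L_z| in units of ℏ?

Σ|L_z| = 20 ℏ

For a g orbital, l = 4.
m_l ∈ {-4, -3, -2, -1, 0, 1, 2, 3, 4}.
Σ|m_l| = l(l+1) = 20.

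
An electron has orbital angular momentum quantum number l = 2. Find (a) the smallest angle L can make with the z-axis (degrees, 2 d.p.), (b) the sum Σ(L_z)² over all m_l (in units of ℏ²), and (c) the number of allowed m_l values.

cos θ_min = 2/√6, so θ_min ≈ 35.26°.
Σ m_l² = 10, so Σ(L_z)² = 10 ℏ².
There are 2l+1 = 5 values of m_l.

θ_min ≈ 35.26°; Σ(L_z)² = 10 ℏ²; 5 values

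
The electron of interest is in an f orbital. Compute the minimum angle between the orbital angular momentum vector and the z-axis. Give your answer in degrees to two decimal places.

An f state has l = 3.
|L| = ℏ√(l(l+1)) = 2√3 ℏ.
The smallest angle corresponds to the largest L_z, i.e. m_l = l = 3, giving L_z = 3ℏ.
cos θ_min = 3/√12, so θ_min ≈ 30.00°.

θ_min ≈ 30.00°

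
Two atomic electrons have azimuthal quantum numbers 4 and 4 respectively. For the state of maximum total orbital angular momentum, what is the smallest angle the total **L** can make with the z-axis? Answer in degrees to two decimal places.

θ_min ≈ 19.47°

Angular momentum addition gives L = |l₁ − l₂|, …, l₁ + l₂.
L ∈ {0, 1, 2, 3, 4, 5, 6, 7, 8}.
The maximum is L = 8, with |L_tot| = ℏ√(8·9) = 6√2 ℏ.
The minimum angle with z is arccos(8/√72) ≈ 19.47°.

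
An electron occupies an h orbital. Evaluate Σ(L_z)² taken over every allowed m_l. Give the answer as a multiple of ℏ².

Σ(L_z)² = 110 ℏ²

For an h orbital, l = 5.
The allowed m_l values are -5, -4, -3, -2, -1, 0, 1, 2, 3, 4, 5.
Σ m_l² = l(l+1)(2l+1)/3 = 5·6·11/3 = 110.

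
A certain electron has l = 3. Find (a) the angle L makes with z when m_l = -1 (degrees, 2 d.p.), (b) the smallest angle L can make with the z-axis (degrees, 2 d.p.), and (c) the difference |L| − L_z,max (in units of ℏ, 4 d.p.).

θ(m_l=-1) ≈ 106.78°; θ_min ≈ 30.00°; |L|−L_z,max ≈ 0.4641ℏ

For m_l = -1: cos θ = -1/√12, θ ≈ 106.78°.
cos θ_min = 3/√12, so θ_min ≈ 30.00°.
|L| − L_z,max = (2√3 − 3)ℏ ≈ 0.4641ℏ.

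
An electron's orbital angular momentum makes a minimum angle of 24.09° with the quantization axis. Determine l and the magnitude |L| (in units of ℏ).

l = 5, |L| = √30 ℏ ≈ 5.477ℏ

At minimum angle, m_l = l, so cos θ = l/√(l(l+1)); cos²θ = l/(l+1) = 0.8334.
Solving: l = 5.
Then |L| = ℏ√(5·6) = √30 ℏ.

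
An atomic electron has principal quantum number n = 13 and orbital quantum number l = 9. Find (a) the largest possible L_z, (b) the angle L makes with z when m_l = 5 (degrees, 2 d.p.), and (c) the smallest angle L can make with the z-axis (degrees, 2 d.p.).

L_z,max = lℏ = 9ℏ.
For m_l = 5: cos θ = 5/√90, θ ≈ 58.19°.
cos θ_min = 9/√90, so θ_min ≈ 18.43°.

L_z,max = 9ℏ; θ(m_l=5) ≈ 58.19°; θ_min ≈ 18.43°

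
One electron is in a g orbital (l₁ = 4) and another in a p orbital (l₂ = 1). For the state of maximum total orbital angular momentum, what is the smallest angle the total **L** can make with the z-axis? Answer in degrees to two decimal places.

By the triangle rule, |l₁ − l₂| ≤ L ≤ l₁ + l₂.
Allowed values: L = 3, 4, 5.
The maximum is L = 5, with |L_tot| = ℏ√(5·6) = √30 ℏ.
The minimum angle with z is arccos(5/√30) ≈ 24.09°.

θ_min ≈ 24.09°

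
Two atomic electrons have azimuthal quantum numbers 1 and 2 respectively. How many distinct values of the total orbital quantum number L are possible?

By the triangle rule, |l₁ − l₂| ≤ L ≤ l₁ + l₂.
So L can be 1, 2, 3.
That is 3 values.

3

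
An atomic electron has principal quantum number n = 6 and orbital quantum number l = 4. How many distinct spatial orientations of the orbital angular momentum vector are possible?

9

The number of m_l values is 2l + 1 = 2·4 + 1 = 9.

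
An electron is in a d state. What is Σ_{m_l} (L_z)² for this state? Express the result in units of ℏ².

Σ(L_z)² = 10 ℏ²

A d state has l = 2.
The allowed m_l values are -2, -1, 0, 1, 2.
Σ m_l² = l(l+1)(2l+1)/3 = 2·3·5/3 = 10.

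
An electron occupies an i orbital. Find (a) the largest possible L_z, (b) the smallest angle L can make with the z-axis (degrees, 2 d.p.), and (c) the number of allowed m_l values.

L_z,max = 6ℏ; θ_min ≈ 22.21°; 13 values

An i state has l = 6.
L_z,max = lℏ = 6ℏ.
cos θ_min = 6/√42, so θ_min ≈ 22.21°.
There are 2l+1 = 13 values of m_l.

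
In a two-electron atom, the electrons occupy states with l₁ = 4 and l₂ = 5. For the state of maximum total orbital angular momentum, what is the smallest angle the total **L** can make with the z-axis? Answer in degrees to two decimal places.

By the triangle rule, |l₁ − l₂| ≤ L ≤ l₁ + l₂.
So L can be 1, 2, 3, 4, 5, 6, 7, 8, 9.
The maximum is L = 9, with |L_tot| = ℏ√(9·10) = 3√10 ℏ.
The minimum angle with z is arccos(9/√90) ≈ 18.43°.

θ_min ≈ 18.43°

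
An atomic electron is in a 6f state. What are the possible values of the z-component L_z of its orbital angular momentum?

L_z ∈ {−3ℏ, −2ℏ, −ℏ, 0, ℏ, 2ℏ, 3ℏ}

The 6f subshell has l = 3.
L_z = m_l ℏ with m_l ranging from −l to +l in integer steps.
For l = 3: m_l ∈ {-3, -2, -1, 0, 1, 2, 3}.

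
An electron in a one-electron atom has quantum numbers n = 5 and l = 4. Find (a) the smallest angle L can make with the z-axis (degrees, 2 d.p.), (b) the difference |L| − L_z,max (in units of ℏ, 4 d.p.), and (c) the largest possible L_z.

θ_min ≈ 26.57°; |L|−L_z,max ≈ 0.4721ℏ; L_z,max = 4ℏ

cos θ_min = 4/√20, so θ_min ≈ 26.57°.
|L| − L_z,max = (2√5 − 4)ℏ ≈ 0.4721ℏ.
L_z,max = lℏ = 4ℏ.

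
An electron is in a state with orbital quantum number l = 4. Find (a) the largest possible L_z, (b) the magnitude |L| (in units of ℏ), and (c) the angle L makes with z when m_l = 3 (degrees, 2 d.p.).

L_z,max = lℏ = 4ℏ.
|L| = ℏ√(4·5) = 2√5 ℏ ≈ 4.472ℏ.
For m_l = 3: cos θ = 3/√20, θ ≈ 47.87°.

L_z,max = 4ℏ; |L| = 2√5 ℏ ≈ 4.472ℏ; θ(m_l=3) ≈ 47.87°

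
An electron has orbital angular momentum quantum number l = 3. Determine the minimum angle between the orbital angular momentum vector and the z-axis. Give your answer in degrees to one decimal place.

θ_min ≈ 30.0°

|L|² = l(l+1)ℏ² = 12ℏ², so |L| = 2√3 ℏ.
The smallest angle corresponds to the largest L_z, i.e. m_l = l = 3, giving L_z = 3ℏ.
cos θ_min = 3/√12, so θ_min ≈ 30.0°.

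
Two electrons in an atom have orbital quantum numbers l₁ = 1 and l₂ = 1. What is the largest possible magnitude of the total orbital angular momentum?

The total orbital quantum number L ranges from |l₁ − l₂| to l₁ + l₂ in integer steps.
So L can be 0, 1, 2.
The largest magnitude corresponds to L = 2: |L_tot| = ℏ√(2·3) = √6 ℏ.

|L_tot|_max = √6 ℏ ≈ 2.449ℏ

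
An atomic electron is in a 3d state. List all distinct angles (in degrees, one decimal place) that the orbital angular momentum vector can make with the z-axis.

θ ∈ {35.3°, 65.9°, 90.0°, 114.1°, 144.7°}

For 3d, l = 2.
|L|² = l(l+1)ℏ² = 6ℏ², so |L| = √6 ℏ.
cos θ = m_l/√6 for each m_l ∈ {-2, -1, 0, 1, 2}.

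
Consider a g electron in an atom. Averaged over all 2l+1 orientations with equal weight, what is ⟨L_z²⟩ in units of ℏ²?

⟨L_z²⟩ = 6.667 ℏ²

A g state has l = 4.
m_l ∈ {-4, -3, -2, -1, 0, 1, 2, 3, 4}.
Average of L_z² over 9 states: 60/9 ℏ² = 6.667 ℏ².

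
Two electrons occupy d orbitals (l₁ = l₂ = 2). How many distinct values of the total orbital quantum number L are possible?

5

Angular momentum addition gives L = |l₁ − l₂|, …, l₁ + l₂.
Allowed values: L = 0, 1, 2, 3, 4.
That is 5 values.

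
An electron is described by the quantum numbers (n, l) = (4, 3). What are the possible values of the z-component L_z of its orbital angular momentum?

L_z = m_l ℏ with m_l ranging from −l to +l in integer steps.
For l = 3: m_l ∈ {-3, -2, -1, 0, 1, 2, 3}.

L_z ∈ {−3ℏ, −2ℏ, −ℏ, 0, ℏ, 2ℏ, 3ℏ}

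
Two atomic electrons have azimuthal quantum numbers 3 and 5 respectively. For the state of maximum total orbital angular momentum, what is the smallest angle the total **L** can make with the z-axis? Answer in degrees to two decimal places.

θ_min ≈ 19.47°

By the triangle rule, |l₁ − l₂| ≤ L ≤ l₁ + l₂.
L ∈ {2, 3, 4, 5, 6, 7, 8}.
The maximum is L = 8, with |L_tot| = ℏ√(8·9) = 6√2 ℏ.
The minimum angle with z is arccos(8/√72) ≈ 19.47°.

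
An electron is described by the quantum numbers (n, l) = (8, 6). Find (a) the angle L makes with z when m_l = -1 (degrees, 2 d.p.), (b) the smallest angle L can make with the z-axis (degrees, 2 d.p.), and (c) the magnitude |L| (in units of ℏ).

For m_l = -1: cos θ = -1/√42, θ ≈ 98.88°.
cos θ_min = 6/√42, so θ_min ≈ 22.21°.
|L| = ℏ√(6·7) = √42 ℏ ≈ 6.481ℏ.

θ(m_l=-1) ≈ 98.88°; θ_min ≈ 22.21°; |L| = √42 ℏ ≈ 6.481ℏ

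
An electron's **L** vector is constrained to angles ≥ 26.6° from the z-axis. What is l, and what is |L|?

At minimum angle, m_l = l, so cos θ = l/√(l(l+1)); cos²θ = l/(l+1) = 0.7995.
l = cos²θ/sin²θ ≈ 4.
Then |L| = ℏ√(4·5) = 2√5 ℏ.

l = 4, |L| = 2√5 ℏ ≈ 4.472ℏ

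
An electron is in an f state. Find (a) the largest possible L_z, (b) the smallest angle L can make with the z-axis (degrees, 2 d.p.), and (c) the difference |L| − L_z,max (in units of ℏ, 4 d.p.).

L_z,max = 3ℏ; θ_min ≈ 30.00°; |L|−L_z,max ≈ 0.4641ℏ

For an f orbital, l = 3.
L_z,max = lℏ = 3ℏ.
cos θ_min = 3/√12, so θ_min ≈ 30.00°.
|L| − L_z,max = (2√3 − 3)ℏ ≈ 0.4641ℏ.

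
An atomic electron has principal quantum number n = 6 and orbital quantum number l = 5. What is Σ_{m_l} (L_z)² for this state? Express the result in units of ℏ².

m_l runs from −5 to 5, i.e. {-5, -4, -3, -2, -1, 0, 1, 2, 3, 4, 5}.
Σ m_l² = l(l+1)(2l+1)/3 = 5·6·11/3 = 110.

Σ(L_z)² = 110 ℏ²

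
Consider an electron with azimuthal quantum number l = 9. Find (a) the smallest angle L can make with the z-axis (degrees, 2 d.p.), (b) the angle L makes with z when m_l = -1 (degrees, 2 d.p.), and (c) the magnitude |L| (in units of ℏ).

θ_min ≈ 18.43°; θ(m_l=-1) ≈ 96.05°; |L| = 3√10 ℏ ≈ 9.487ℏ

cos θ_min = 9/√90, so θ_min ≈ 18.43°.
For m_l = -1: cos θ = -1/√90, θ ≈ 96.05°.
|L| = ℏ√(9·10) = 3√10 ℏ ≈ 9.487ℏ.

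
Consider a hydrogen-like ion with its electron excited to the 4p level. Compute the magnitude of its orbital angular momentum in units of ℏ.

|L| = √2 ℏ ≈ 1.414ℏ

The 4p level has l = 1.
|L| = ℏ√(l(l+1)) = ℏ√(1·2) = √2 ℏ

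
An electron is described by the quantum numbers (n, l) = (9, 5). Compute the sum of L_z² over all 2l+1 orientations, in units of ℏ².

m_l runs from −5 to 5, i.e. {-5, -4, -3, -2, -1, 0, 1, 2, 3, 4, 5}.
Σ m_l² = 2·(1 + 4 + 9 + 16 + 25) = 110.

Σ(L_z)² = 110 ℏ²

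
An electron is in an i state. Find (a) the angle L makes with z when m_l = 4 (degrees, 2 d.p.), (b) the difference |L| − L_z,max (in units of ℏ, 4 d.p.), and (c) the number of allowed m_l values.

An i state has l = 6.
For m_l = 4: cos θ = 4/√42, θ ≈ 51.89°.
|L| − L_z,max = (√42 − 6)ℏ ≈ 0.4807ℏ.
There are 2l+1 = 13 values of m_l.

θ(m_l=4) ≈ 51.89°; |L|−L_z,max ≈ 0.4807ℏ; 13 values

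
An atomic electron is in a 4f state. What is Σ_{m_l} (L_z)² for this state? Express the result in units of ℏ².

Σ(L_z)² = 28 ℏ²

For 4f, l = 3.
m_l ∈ {-3, -2, -1, 0, 1, 2, 3}.
Σ m_l² = 2·(1 + 4 + 9) = 28.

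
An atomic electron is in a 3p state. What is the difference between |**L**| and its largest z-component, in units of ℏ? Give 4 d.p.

|L| − L_z,max ≈ 0.4142ℏ

For 3p, l = 1.
|L| = √2 ℏ ≈ 1.4142ℏ, while L_z,max = lℏ = 1ℏ.
The difference is (√2 − 1)ℏ ≈ 0.4142ℏ.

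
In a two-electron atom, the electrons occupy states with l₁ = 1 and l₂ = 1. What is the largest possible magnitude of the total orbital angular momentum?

|L_tot|_max = √6 ℏ ≈ 2.449ℏ

By the triangle rule, |l₁ − l₂| ≤ L ≤ l₁ + l₂.
So L can be 0, 1, 2.
The largest magnitude corresponds to L = 2: |L_tot| = ℏ√(2·3) = √6 ℏ.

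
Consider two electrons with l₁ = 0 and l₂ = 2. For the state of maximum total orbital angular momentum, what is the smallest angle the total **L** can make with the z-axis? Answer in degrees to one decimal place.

The total orbital quantum number L ranges from |l₁ − l₂| to l₁ + l₂ in integer steps.
So L can be 2.
The maximum is L = 2, with |L_tot| = ℏ√(2·3) = √6 ℏ.
The minimum angle with z is arccos(2/√6) ≈ 35.3°.

θ_min ≈ 35.3°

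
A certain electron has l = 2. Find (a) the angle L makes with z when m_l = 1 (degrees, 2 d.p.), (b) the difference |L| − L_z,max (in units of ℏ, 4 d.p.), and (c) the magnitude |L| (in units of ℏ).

θ(m_l=1) ≈ 65.91°; |L|−L_z,max ≈ 0.4495ℏ; |L| = √6 ℏ ≈ 2.449ℏ

For m_l = 1: cos θ = 1/√6, θ ≈ 65.91°.
|L| − L_z,max = (√6 − 2)ℏ ≈ 0.4495ℏ.
|L| = ℏ√(2·3) = √6 ℏ ≈ 2.449ℏ.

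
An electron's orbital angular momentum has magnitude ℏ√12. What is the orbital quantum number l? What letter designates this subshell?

l = 3 (f orbital)

(|L|/ℏ)² = l(l+1) = 12.
The positive root is l = 3.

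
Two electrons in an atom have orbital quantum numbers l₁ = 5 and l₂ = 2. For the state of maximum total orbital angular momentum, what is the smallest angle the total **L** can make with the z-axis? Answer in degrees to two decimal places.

θ_min ≈ 20.70°

The total orbital quantum number L ranges from |l₁ − l₂| to l₁ + l₂ in integer steps.
L ∈ {3, 4, 5, 6, 7}.
The maximum is L = 7, with |L_tot| = ℏ√(7·8) = 2√14 ℏ.
The minimum angle with z is arccos(7/√56) ≈ 20.70°.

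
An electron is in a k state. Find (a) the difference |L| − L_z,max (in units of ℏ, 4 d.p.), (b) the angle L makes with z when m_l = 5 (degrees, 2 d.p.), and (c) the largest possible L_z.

A k state has l = 7.
|L| − L_z,max = (2√14 − 7)ℏ ≈ 0.4833ℏ.
For m_l = 5: cos θ = 5/√56, θ ≈ 48.08°.
L_z,max = lℏ = 7ℏ.

|L|−L_z,max ≈ 0.4833ℏ; θ(m_l=5) ≈ 48.08°; L_z,max = 7ℏ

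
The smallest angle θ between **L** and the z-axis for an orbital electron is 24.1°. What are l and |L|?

cos θ_min = l/√(l(l+1)) = √(l/(l+1)), so l/(l+1) = cos²(24.1°) = 0.8333.
Thus l = 0.8333/(1 − 0.8333) ≈ 5.
Then |L| = ℏ√(5·6) = √30 ℏ.

l = 5, |L| = √30 ℏ ≈ 5.477ℏ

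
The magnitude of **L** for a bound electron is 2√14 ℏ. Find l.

l = 7

Since |L|² = l(l+1)ℏ², l(l+1) = 56.
The positive root is l = 7.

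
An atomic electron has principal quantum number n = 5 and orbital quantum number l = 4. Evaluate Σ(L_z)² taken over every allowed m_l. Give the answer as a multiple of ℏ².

Σ(L_z)² = 60 ℏ²

m_l runs from −4 to 4, i.e. {-4, -3, -2, -1, 0, 1, 2, 3, 4}.
Σ m_l² = l(l+1)(2l+1)/3 = 4·5·9/3 = 60.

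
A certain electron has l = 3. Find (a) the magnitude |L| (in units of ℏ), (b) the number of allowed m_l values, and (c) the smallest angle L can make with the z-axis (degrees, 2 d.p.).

|L| = 2√3 ℏ ≈ 3.464ℏ; 7 values; θ_min ≈ 30.00°

|L| = ℏ√(3·4) = 2√3 ℏ ≈ 3.464ℏ.
There are 2l+1 = 7 values of m_l.
cos θ_min = 3/√12, so θ_min ≈ 30.00°.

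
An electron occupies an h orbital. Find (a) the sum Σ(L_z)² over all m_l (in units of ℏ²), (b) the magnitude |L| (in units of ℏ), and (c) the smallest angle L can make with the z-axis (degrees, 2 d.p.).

H corresponds to l = 5.
Σ m_l² = 110, so Σ(L_z)² = 110 ℏ².
|L| = ℏ√(5·6) = √30 ℏ ≈ 5.477ℏ.
cos θ_min = 5/√30, so θ_min ≈ 24.09°.

Σ(L_z)² = 110 ℏ²; |L| = √30 ℏ ≈ 5.477ℏ; θ_min ≈ 24.09°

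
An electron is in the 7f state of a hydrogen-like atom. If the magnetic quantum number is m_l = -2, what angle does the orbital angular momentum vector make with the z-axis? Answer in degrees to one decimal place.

For 7f, l = 3.
|L| = √(l(l+1)) ℏ = 2√3 ℏ.
L_z = m_l ℏ = −2ℏ.
cos θ = L_z/|L| = -2/√12, so θ ≈ 125.3°.

θ ≈ 125.3°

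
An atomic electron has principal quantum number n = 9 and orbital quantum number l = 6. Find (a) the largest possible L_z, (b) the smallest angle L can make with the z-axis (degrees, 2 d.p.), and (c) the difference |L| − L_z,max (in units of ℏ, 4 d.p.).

L_z,max = lℏ = 6ℏ.
cos θ_min = 6/√42, so θ_min ≈ 22.21°.
|L| − L_z,max = (√42 − 6)ℏ ≈ 0.4807ℏ.

L_z,max = 6ℏ; θ_min ≈ 22.21°; |L|−L_z,max ≈ 0.4807ℏ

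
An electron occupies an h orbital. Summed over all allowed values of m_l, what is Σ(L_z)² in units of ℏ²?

An h state has l = 5.
m_l ∈ {-5, -4, -3, -2, -1, 0, 1, 2, 3, 4, 5}.
Summing m² from −5 to 5: Σ m_l² = 110.

Σ(L_z)² = 110 ℏ²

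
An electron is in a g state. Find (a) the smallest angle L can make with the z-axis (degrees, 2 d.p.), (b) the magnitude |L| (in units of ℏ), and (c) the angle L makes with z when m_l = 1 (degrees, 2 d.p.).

θ_min ≈ 26.57°; |L| = 2√5 ℏ ≈ 4.472ℏ; θ(m_l=1) ≈ 77.08°

For a g orbital, l = 4.
cos θ_min = 4/√20, so θ_min ≈ 26.57°.
|L| = ℏ√(4·5) = 2√5 ℏ ≈ 4.472ℏ.
For m_l = 1: cos θ = 1/√20, θ ≈ 77.08°.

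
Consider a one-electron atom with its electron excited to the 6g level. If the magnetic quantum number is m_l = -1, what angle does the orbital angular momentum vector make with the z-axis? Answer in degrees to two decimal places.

The 6g level has l = 4.
|L|² = l(l+1)ℏ² = 20ℏ², so |L| = 2√5 ℏ.
L_z = m_l ℏ = −1ℏ.
cos θ = L_z/|L| = -1/√20, so θ ≈ 102.92°.

θ ≈ 102.92°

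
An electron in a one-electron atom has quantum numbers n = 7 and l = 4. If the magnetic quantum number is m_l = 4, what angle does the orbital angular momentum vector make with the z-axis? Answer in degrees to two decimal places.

θ ≈ 26.57°

|L| = √(l(l+1)) ℏ = 2√5 ℏ.
L_z = m_l ℏ = 4ℏ.
cos θ = L_z/|L| = 4/√20, so θ ≈ 26.57°.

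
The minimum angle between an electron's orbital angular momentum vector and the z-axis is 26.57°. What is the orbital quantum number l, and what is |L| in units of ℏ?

At minimum angle, m_l = l, so cos θ = l/√(l(l+1)); cos²θ = l/(l+1) = 0.7999.
Thus l = 0.7999/(1 − 0.7999) ≈ 4.
Then |L| = ℏ√(4·5) = 2√5 ℏ.

l = 4, |L| = 2√5 ℏ ≈ 4.472ℏ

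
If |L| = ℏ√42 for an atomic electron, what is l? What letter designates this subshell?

l = 6 (i orbital)

(|L|/ℏ)² = l(l+1) = 42.
Solving: l = 6.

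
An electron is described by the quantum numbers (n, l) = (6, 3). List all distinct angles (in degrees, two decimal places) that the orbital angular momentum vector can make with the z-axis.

θ ∈ {30.00°, 54.74°, 73.22°, 90.00°, 106.78°, 125.26°, 150.00°}

|L|² = l(l+1)ℏ² = 12ℏ², so |L| = 2√3 ℏ.
cos θ = m_l/√12 for each m_l ∈ {-3, -2, -1, 0, 1, 2, 3}.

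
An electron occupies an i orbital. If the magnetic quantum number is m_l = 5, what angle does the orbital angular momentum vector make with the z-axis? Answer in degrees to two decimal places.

θ ≈ 39.51°

An i state has l = 6.
|L| = ℏ√(l(l+1)) = √42 ℏ.
L_z = m_l ℏ = 5ℏ.
cos θ = L_z/|L| = 5/√42, so θ ≈ 39.51°.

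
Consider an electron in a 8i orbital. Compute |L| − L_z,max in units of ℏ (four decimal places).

|L| − L_z,max ≈ 0.4807ℏ

8i means n = 8, l = 6.
|L| = √42 ℏ ≈ 6.4807ℏ, while L_z,max = lℏ = 6ℏ.
The difference is (√42 − 6)ℏ ≈ 0.4807ℏ.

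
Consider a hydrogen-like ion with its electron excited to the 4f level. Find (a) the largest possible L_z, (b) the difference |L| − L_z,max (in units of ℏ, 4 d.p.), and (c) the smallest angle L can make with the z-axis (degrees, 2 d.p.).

The 4f level has l = 3.
L_z,max = lℏ = 3ℏ.
|L| − L_z,max = (2√3 − 3)ℏ ≈ 0.4641ℏ.
cos θ_min = 3/√12, so θ_min ≈ 30.00°.

L_z,max = 3ℏ; |L|−L_z,max ≈ 0.4641ℏ; θ_min ≈ 30.00°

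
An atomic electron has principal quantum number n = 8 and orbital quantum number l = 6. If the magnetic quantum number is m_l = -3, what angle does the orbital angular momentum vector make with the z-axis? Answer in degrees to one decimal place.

|L|² = l(l+1)ℏ² = 42ℏ², so |L| = √42 ℏ.
L_z = m_l ℏ = −3ℏ.
cos θ = L_z/|L| = -3/√42, so θ ≈ 117.6°.

θ ≈ 117.6°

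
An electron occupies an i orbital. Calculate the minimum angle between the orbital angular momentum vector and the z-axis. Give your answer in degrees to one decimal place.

The letter i corresponds to l = 6.
|L| = √(l(l+1)) ℏ = √42 ℏ.
The smallest angle corresponds to the largest L_z, i.e. m_l = l = 6, giving L_z = 6ℏ.
cos θ_min = 6/√42, so θ_min ≈ 22.2°.

θ_min ≈ 22.2°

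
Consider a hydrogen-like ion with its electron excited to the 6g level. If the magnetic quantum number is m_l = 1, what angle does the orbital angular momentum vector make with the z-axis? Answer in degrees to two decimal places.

The 6g level has l = 4.
|L| = √(l(l+1)) ℏ = 2√5 ℏ.
L_z = m_l ℏ = 1ℏ.
cos θ = L_z/|L| = 1/√20, so θ ≈ 77.08°.

θ ≈ 77.08°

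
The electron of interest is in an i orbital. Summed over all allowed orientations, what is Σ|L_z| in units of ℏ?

Σ|L_z| = 42 ℏ

The letter i corresponds to l = 6.
m_l runs from −6 to 6, i.e. {-6, -5, -4, -3, -2, -1, 0, 1, 2, 3, 4, 5, 6}.
Σ|m_l| = 2(1+2+…+6) = 42.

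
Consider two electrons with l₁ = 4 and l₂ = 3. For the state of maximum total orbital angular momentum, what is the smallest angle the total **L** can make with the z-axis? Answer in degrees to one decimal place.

By the triangle rule, |l₁ − l₂| ≤ L ≤ l₁ + l₂.
Allowed values: L = 1, 2, 3, 4, 5, 6, 7.
The maximum is L = 7, with |L_tot| = ℏ√(7·8) = 2√14 ℏ.
The minimum angle with z is arccos(7/√56) ≈ 20.7°.

θ_min ≈ 20.7°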